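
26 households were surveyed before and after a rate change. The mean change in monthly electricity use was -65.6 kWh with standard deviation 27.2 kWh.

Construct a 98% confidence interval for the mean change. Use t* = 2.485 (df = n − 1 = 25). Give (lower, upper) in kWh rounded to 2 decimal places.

(-78.86, -52.34)

This is a matched-pairs design, so SE = s_d/√n = 27.2/√26 = 5.3344.
Margin = 2.485 × 5.3344 = 13.2560; the interval is -65.6 ± 13.2560 = (-78.86, -52.34).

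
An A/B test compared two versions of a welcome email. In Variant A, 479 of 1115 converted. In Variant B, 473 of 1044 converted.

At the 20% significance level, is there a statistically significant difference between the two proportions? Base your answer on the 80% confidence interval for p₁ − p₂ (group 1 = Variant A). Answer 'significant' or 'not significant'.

First, p̂₁ = 479/1115 = 0.4296; p̂₂ = 473/1044 = 0.4531.
The two standard errors are √(0.4296×0.5704/1115) = 0.01482 and √(0.4531×0.5469/1044) = 0.01541.
Because the samples are independent, SE_diff = √(0.01482² + 0.01541²) = 0.02138.
Using z* = 1.282 for 80%, ME = 1.282 × 0.02138 = 0.02741.
p̂₁ − p̂₂ = -0.0235; interval -0.0235 ± 0.02741 gives (-0.05091, 0.00391).
The interval (-0.05091, 0.00391) contains 0, so the difference is not significant.

not significant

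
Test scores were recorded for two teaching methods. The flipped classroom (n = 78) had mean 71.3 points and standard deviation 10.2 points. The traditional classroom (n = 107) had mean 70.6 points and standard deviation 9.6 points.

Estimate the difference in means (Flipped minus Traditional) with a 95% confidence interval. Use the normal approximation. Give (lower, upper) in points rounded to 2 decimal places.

Standard errors of each mean: 10.2/√78 = 1.1549 and 9.6/√107 = 0.9281.
SE(x̄₁ − x̄₂) = √(1.1549² + 0.9281²) = 1.4816 for independent samples with unequal variances.
With z* = 1.960, the margin is 1.960 × 1.4816 = 2.9039.
x̄₁ − x̄₂ = 71.3 − 70.6 = 0.7000; the interval is 0.7000 ± 2.9039 = (-2.20, 3.60).

(-2.20, 3.60)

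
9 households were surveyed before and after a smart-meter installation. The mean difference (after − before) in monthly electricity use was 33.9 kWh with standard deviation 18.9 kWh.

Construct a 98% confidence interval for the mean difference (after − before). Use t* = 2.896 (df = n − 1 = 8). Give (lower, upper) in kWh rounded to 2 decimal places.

Paired design: SE = s_d/√n = 18.9/√9 = 6.3000.
t* = 2.896; margin of error = 2.896 × 6.3000 = 18.2448.
33.9 ± 18.2448 → (15.66, 52.14).

(15.66, 52.14)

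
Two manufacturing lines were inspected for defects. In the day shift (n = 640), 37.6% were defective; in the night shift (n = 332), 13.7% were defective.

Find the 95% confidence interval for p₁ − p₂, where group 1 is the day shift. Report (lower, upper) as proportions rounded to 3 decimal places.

The two standard errors are √(0.3760×0.6240/640) = 0.01915 and √(0.1370×0.8630/332) = 0.01887.
Because the samples are independent, SE_diff = √(0.01915² + 0.01887²) = 0.02688.
Using z* = 1.960 for 95%, ME = 1.960 × 0.02688 = 0.05268.
p̂₁ − p̂₂ = 0.2390; interval 0.2390 ± 0.05268 gives (0.186, 0.292).

(0.186, 0.292)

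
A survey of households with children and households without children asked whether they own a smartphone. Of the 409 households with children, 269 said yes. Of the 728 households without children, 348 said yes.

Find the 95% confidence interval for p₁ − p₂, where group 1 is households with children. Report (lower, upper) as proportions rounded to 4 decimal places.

(0.1211, 0.2383)

p̂₁ = 269/409 = 0.6577 and p̂₂ = 348/728 = 0.4780.
SE₁ = √(p̂₁(1−p̂₁)/n₁) = √(0.6577·0.3423/409) = 0.02346; SE₂ = √(0.4780·0.5220/728) = 0.01851.
Independent samples: SE of the difference = √(SE₁² + SE₂²) = √(0.0005503716 + 0.0003426201) = 0.02988.
z* for 95% confidence is 1.960, so the margin of error is 1.960 × 0.02988 = 0.05856.
Point estimate p̂₁ − p̂₂ = 0.6577 − 0.4780 = 0.1797.
0.1797 ± 0.05856 → (0.1211, 0.2383).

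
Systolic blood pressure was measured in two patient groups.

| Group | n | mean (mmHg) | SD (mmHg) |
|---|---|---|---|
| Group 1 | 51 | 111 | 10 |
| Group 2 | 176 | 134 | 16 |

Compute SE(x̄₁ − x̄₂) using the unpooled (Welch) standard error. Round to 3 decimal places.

1.848

Standard errors of each mean: 10/√51 = 1.4003 and 16/√176 = 1.2060.
SE(x̄₁ − x̄₂) = √(1.4003² + 1.2060²) = 1.8480 for independent samples with unequal variances.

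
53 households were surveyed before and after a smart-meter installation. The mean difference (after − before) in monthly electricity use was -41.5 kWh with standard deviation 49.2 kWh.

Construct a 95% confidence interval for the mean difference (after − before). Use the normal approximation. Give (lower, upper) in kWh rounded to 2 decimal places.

This is a matched-pairs design, so SE = s_d/√n = 49.2/√53 = 6.7581.
Margin = 1.960 × 6.7581 = 13.2459; the interval is -41.5 ± 13.2459 = (-54.75, -28.25).

(-54.75, -28.25)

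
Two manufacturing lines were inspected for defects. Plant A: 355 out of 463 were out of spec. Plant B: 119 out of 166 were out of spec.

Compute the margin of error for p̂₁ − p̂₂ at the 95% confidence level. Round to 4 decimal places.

p̂₁ = 355/463 = 0.7667 and p̂₂ = 119/166 = 0.7169.
SE₁ = √(p̂₁(1−p̂₁)/n₁) = √(0.7667·0.2333/463) = 0.01966; SE₂ = √(0.7169·0.2831/166) = 0.03497.
Independent samples: SE of the difference = √(SE₁² + SE₂²) = √(0.0003865156 + 0.0012229009) = 0.04012.
z* for 95% confidence is 1.960, so the margin of error is 1.960 × 0.04012 = 0.07864.

0.0786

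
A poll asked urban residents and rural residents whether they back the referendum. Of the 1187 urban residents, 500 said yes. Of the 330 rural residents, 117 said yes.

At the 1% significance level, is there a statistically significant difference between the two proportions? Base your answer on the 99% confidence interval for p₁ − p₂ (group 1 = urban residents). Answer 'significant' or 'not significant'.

not significant

First, p̂₁ = 500/1187 = 0.4212; p̂₂ = 117/330 = 0.3545.
The two standard errors are √(0.4212×0.5788/1187) = 0.01433 and √(0.3545×0.6455/330) = 0.02633.
Because the samples are independent, SE_diff = √(0.01433² + 0.02633²) = 0.02998.
Using z* = 2.576 for 99%, ME = 2.576 × 0.02998 = 0.07723.
p̂₁ − p̂₂ = 0.0667; interval 0.0667 ± 0.07723 gives (-0.01053, 0.14393).
The interval (-0.01053, 0.14393) contains 0, so the difference is not significant.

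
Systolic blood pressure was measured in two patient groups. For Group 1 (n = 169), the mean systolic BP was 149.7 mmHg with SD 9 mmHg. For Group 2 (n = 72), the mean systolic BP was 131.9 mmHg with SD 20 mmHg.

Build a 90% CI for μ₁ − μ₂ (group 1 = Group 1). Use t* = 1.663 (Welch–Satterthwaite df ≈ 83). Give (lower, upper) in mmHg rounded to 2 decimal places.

(13.71, 21.89)

SE₁ = s₁/√n₁ = 9/√169 = 0.6923; SE₂ = 20/√72 = 2.3570.
Independent samples, unequal variances: SE_diff = √(SE₁² + SE₂²) = √(0.47927929 + 5.555449) = 2.4566.
t* = 1.663, so margin of error = 1.663 × 2.4566 = 4.0853.
Difference in means = 149.7 − 131.9 = 17.8000.
17.8000 ± 4.0853 → (13.71, 21.89).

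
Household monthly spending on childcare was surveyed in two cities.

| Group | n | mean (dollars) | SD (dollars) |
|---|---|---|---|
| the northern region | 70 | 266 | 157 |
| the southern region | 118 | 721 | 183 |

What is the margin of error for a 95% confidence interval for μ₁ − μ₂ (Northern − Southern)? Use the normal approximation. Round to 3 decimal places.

49.427

Standard errors of each mean: 157/√70 = 18.7651 and 183/√118 = 16.8465.
SE(x̄₁ − x̄₂) = √(18.7651² + 16.8465²) = 25.2177 for independent samples with unequal variances.
With z* = 1.960, the margin is 1.960 × 25.2177 = 49.4267.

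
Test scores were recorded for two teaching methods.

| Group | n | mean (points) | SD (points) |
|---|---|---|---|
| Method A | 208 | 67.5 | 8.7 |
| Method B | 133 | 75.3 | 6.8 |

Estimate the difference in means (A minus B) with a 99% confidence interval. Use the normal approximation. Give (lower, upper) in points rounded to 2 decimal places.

(-9.97, -5.63)

Standard errors of each mean: 8.7/√208 = 0.6032 and 6.8/√133 = 0.5896.
SE(x̄₁ − x̄₂) = √(0.6032² + 0.5896²) = 0.8435 for independent samples with unequal variances.
With z* = 2.576, the margin is 2.576 × 0.8435 = 2.1729.
x̄₁ − x̄₂ = 67.5 − 75.3 = -7.8000; the interval is -7.8000 ± 2.1729 = (-9.97, -5.63).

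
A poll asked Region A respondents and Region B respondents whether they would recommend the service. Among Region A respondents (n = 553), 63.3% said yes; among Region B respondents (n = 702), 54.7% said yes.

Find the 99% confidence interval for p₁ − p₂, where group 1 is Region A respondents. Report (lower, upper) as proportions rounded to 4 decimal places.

(0.0144, 0.1576)

SE₁ = √(p̂₁(1−p̂₁)/n₁) = √(0.6330·0.3670/553) = 0.02050; SE₂ = √(0.5470·0.4530/702) = 0.01879.
Independent samples: SE of the difference = √(SE₁² + SE₂²) = √(0.00042025 + 0.0003530641) = 0.02781.
z* for 99% confidence is 2.576, so the margin of error is 2.576 × 0.02781 = 0.07164.
Point estimate p̂₁ − p̂₂ = 0.6330 − 0.5470 = 0.0860.
0.0860 ± 0.07164 → (0.0144, 0.1576).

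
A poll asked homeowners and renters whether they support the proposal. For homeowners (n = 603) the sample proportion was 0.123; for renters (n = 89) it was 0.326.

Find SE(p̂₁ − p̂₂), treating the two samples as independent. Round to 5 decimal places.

Each SE is √(p̂(1−p̂)/n): √(0.1230·0.8770/603) = 0.01337 and √(0.3260·0.6740/89) = 0.04969.
SE(p̂₁ − p̂₂) = √(SE₁² + SE₂²) = √(0.0001787569 + 0.0024690961) = 0.05146, since the two samples are independent.

0.05146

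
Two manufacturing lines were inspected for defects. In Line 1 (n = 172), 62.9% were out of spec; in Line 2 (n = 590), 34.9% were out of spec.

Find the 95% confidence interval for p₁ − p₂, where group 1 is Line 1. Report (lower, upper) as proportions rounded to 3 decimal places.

Each SE is √(p̂(1−p̂)/n): √(0.6290·0.3710/172) = 0.03683 and √(0.3490·0.6510/590) = 0.01962.
SE(p̂₁ − p̂₂) = √(SE₁² + SE₂²) = √(0.0013564489 + 0.0003849444) = 0.04173, since the two samples are independent.
At 95% confidence z* = 1.960; margin = 1.960 × 0.04173 = 0.08179.
The difference is 0.6290 − 0.3490 = 0.2800, so the interval is 0.2800 ± 0.08179 = (0.198, 0.362).

(0.198, 0.362)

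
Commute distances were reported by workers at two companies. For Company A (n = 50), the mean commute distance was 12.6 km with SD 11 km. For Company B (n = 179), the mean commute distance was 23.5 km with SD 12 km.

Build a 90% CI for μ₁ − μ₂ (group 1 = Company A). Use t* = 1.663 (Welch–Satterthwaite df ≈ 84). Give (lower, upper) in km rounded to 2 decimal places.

Standard errors of each mean: 11/√50 = 1.5556 and 12/√179 = 0.8969.
SE(x̄₁ − x̄₂) = √(1.5556² + 0.8969²) = 1.7956 for independent samples with unequal variances.
With t* = 1.663, the margin is 1.663 × 1.7956 = 2.9861.
x̄₁ − x̄₂ = 12.6 − 23.5 = -10.9000; the interval is -10.9000 ± 2.9861 = (-13.89, -7.91).

(-13.89, -7.91)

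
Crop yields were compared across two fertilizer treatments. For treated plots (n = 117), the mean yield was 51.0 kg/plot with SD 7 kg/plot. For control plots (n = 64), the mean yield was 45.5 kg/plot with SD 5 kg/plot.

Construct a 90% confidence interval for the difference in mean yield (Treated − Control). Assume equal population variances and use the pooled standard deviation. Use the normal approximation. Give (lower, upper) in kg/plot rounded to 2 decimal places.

(3.87, 7.13)

s_p = √[((n₁−1)s₁² + (n₂−1)s₂²)/(n₁+n₂−2)] = √[(116·7² + 63·5²)/179] = 6.3681.
SE = 6.3681·√(1/117 + 1/64) = 0.9901.
With z* = 1.645, margin = 1.645 × 0.9901 = 1.6287.
x̄₁ − x̄₂ = 51.0 − 45.5 = 5.5000; interval 5.5000 ± 1.6287 = (3.87, 7.13).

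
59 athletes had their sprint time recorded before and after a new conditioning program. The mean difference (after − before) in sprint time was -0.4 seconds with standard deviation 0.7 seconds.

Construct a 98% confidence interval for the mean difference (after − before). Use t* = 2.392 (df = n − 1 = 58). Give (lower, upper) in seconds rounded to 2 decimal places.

This is a matched-pairs design, so SE = s_d/√n = 0.7/√59 = 0.0911.
Margin = 2.392 × 0.0911 = 0.2179; the interval is -0.4 ± 0.2179 = (-0.62, -0.18).

(-0.62, -0.18)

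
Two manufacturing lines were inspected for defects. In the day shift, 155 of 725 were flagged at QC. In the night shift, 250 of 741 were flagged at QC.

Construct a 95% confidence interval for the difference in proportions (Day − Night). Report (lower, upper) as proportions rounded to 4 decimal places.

(-0.1689, -0.0783)

p̂₁ = 155/725 = 0.2138 and p̂₂ = 250/741 = 0.3374.
SE₁ = √(p̂₁(1−p̂₁)/n₁) = √(0.2138·0.7862/725) = 0.01523; SE₂ = √(0.3374·0.6626/741) = 0.01737.
Independent samples: SE of the difference = √(SE₁² + SE₂²) = √(0.0002319529 + 0.0003017169) = 0.02310.
z* for 95% confidence is 1.960, so the margin of error is 1.960 × 0.02310 = 0.04528.
Point estimate p̂₁ − p̂₂ = 0.2138 − 0.3374 = -0.1236.
-0.1236 ± 0.04528 → (-0.1689, -0.0783).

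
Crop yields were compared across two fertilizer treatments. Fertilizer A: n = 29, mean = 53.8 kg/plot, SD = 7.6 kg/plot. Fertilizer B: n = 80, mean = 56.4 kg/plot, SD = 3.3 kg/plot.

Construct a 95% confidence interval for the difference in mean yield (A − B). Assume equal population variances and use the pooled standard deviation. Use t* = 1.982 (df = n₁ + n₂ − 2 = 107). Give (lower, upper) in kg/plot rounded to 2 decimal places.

s_p = √[((n₁−1)s₁² + (n₂−1)s₂²)/(n₁+n₂−2)] = √[(28·7.6² + 79·3.3²)/107] = 4.8120.
SE = 4.8120·√(1/29 + 1/80) = 1.0430.
With t* = 1.982, margin = 1.982 × 1.0430 = 2.0672.
x̄₁ − x̄₂ = 53.8 − 56.4 = -2.6000; interval -2.6000 ± 2.0672 = (-4.67, -0.53).

(-4.67, -0.53)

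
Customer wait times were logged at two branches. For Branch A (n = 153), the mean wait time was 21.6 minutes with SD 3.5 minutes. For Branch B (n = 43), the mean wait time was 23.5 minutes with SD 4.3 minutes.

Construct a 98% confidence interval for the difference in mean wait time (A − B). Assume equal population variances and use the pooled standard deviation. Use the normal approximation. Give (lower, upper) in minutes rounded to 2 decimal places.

(-3.38, -0.42)

s_p = √[((n₁−1)s₁² + (n₂−1)s₂²)/(n₁+n₂−2)] = √[(152·3.5² + 42·4.3²)/194] = 3.6879.
SE = 3.6879·√(1/153 + 1/43) = 0.6365.
With z* = 2.326, margin = 2.326 × 0.6365 = 1.4805.
x̄₁ − x̄₂ = 21.6 − 23.5 = -1.9000; interval -1.9000 ± 1.4805 = (-3.38, -0.42).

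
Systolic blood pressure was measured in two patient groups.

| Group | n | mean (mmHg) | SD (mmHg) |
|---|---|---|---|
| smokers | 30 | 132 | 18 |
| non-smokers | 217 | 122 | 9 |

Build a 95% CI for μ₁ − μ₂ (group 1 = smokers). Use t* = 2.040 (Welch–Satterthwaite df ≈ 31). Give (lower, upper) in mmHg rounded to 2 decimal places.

(3.18, 16.82)

Per-group SEs: s₁/√n₁ = 18/√30 = 3.2863, s₂/√n₂ = 9/√217 = 0.6110.
Unpooled SE of the difference: √(10.79976769 + 0.373321) = 3.3426.
Margin of error = t* · SE = 2.040 × 3.3426 = 6.8189.
x̄₁ − x̄₂ = 132 − 122 = 10.0000.
CI: 10.0000 ± 6.8189 = (3.18, 16.82).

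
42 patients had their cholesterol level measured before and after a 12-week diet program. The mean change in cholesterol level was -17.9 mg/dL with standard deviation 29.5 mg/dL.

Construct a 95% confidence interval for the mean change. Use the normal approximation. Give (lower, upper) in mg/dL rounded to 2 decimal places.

(-26.82, -8.98)

Paired design: SE = s_d/√n = 29.5/√42 = 4.5519.
z* = 1.960; margin of error = 1.960 × 4.5519 = 8.9217.
-17.9 ± 8.9217 → (-26.82, -8.98).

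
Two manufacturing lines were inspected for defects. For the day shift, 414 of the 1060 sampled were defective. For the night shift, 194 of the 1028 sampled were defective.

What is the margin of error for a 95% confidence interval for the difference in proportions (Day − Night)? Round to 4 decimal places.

0.0379

First, p̂₁ = 414/1060 = 0.3906; p̂₂ = 194/1028 = 0.1887.
The two standard errors are √(0.3906×0.6094/1060) = 0.01499 and √(0.1887×0.8113/1028) = 0.01220.
Because the samples are independent, SE_diff = √(0.01499² + 0.01220²) = 0.01933.
Using z* = 1.960 for 95%, ME = 1.960 × 0.01933 = 0.03789.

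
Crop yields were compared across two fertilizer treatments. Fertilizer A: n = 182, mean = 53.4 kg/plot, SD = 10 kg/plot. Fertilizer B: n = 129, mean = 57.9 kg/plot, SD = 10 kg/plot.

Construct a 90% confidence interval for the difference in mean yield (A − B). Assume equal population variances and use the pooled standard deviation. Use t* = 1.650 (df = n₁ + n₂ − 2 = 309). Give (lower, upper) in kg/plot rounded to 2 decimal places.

Pooled variance s_p² = [181·10² + 128·10²] / (182+129−2) = 100.0000, so s_p = 10.0000.
SE_diff = s_p·√(1/n₁ + 1/n₂) = 10.0000·√(1/182 + 1/129) = 1.1509.
t* = 1.650; margin = 1.650 × 1.1509 = 1.8990.
Difference = 53.4 − 57.9 = -4.5000.
-4.5000 ± 1.8990 → (-6.40, -2.60).

(-6.40, -2.60)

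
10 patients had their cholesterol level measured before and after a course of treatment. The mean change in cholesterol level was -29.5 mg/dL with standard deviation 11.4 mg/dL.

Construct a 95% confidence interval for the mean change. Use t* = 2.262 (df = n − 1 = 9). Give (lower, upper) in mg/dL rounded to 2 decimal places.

Paired design: SE = s_d/√n = 11.4/√10 = 3.6050.
t* = 2.262; margin of error = 2.262 × 3.6050 = 8.1545.
-29.5 ± 8.1545 → (-37.65, -21.35).

(-37.65, -21.35)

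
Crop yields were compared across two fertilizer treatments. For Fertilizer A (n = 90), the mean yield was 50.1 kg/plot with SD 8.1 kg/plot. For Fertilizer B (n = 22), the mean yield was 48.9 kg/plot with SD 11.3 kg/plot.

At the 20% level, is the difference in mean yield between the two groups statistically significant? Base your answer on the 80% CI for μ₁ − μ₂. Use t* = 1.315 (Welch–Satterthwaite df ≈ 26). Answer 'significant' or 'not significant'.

not significant

Per-group SEs: s₁/√n₁ = 8.1/√90 = 0.8538, s₂/√n₂ = 11.3/√22 = 2.4092.
Unpooled SE of the difference: √(0.72897444 + 5.80424464) = 2.5560.
Margin of error = t* · SE = 1.315 × 2.5560 = 3.3611.
x̄₁ − x̄₂ = 50.1 − 48.9 = 1.2000.
CI: 1.2000 ± 3.3611 = (-2.1611, 4.5611).
The interval (-2.1611, 4.5611) contains 0, so the difference is not significant.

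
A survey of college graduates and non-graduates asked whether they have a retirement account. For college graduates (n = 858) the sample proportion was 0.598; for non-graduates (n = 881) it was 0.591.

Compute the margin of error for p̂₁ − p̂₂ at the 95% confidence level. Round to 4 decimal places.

The two standard errors are √(0.5980×0.4020/858) = 0.01674 and √(0.5910×0.4090/881) = 0.01656.
Because the samples are independent, SE_diff = √(0.01674² + 0.01656²) = 0.02355.
Using z* = 1.960 for 95%, ME = 1.960 × 0.02355 = 0.04616.

0.0462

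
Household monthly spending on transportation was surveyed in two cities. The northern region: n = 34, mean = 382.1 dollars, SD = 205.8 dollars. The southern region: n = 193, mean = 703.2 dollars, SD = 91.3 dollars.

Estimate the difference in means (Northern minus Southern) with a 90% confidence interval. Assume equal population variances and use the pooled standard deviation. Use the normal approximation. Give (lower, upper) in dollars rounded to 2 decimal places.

Pooled variance s_p² = [33·205.8² + 192·91.3²] / (34+193−2) = 13324.9893, so s_p = 115.4339.
SE_diff = s_p·√(1/n₁ + 1/n₂) = 115.4339·√(1/34 + 1/193) = 21.4698.
z* = 1.645; margin = 1.645 × 21.4698 = 35.3178.
Difference = 382.1 − 703.2 = -321.1000.
-321.1000 ± 35.3178 → (-356.42, -285.78).

(-356.42, -285.78)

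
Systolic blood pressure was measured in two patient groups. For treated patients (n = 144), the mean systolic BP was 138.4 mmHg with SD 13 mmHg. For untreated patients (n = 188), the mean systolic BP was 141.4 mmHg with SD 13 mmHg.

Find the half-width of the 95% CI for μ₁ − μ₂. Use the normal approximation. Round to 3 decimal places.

2.822

SE₁ = s₁/√n₁ = 13/√144 = 1.0833; SE₂ = 13/√188 = 0.9481.
Independent samples, unequal variances: SE_diff = √(SE₁² + SE₂²) = √(1.17353889 + 0.89889361) = 1.4396.
z* = 1.960, so margin of error = 1.960 × 1.4396 = 2.8216.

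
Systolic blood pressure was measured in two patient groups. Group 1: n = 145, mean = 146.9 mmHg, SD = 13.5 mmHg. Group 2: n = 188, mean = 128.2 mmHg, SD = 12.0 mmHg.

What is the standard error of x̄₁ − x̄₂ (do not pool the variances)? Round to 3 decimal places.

1.422

Standard errors of each mean: 13.5/√145 = 1.1211 and 12.0/√188 = 0.8752.
SE(x̄₁ − x̄₂) = √(1.1211² + 0.8752²) = 1.4223 for independent samples with unequal variances.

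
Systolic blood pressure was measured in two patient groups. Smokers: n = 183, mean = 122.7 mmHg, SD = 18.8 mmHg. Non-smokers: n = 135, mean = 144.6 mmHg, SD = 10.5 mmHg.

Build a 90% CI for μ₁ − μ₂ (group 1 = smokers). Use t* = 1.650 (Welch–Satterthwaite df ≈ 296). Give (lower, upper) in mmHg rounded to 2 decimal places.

Per-group SEs: s₁/√n₁ = 18.8/√183 = 1.3897, s₂/√n₂ = 10.5/√135 = 0.9037.
Unpooled SE of the difference: √(1.93126609 + 0.81667369) = 1.6577.
Margin of error = t* · SE = 1.650 × 1.6577 = 2.7352.
x̄₁ − x̄₂ = 122.7 − 144.6 = -21.9000.
CI: -21.9000 ± 2.7352 = (-24.64, -19.16).

(-24.64, -19.16)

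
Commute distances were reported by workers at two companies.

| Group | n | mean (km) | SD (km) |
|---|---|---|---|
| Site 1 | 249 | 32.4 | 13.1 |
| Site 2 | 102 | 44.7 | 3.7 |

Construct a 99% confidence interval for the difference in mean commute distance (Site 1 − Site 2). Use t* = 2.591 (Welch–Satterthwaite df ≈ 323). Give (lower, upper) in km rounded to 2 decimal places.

SE₁ = s₁/√n₁ = 13.1/√249 = 0.8302; SE₂ = 3.7/√102 = 0.3664.
Independent samples, unequal variances: SE_diff = √(SE₁² + SE₂²) = √(0.68923204 + 0.13424896) = 0.9075.
t* = 2.591, so margin of error = 2.591 × 0.9075 = 2.3513.
Difference in means = 32.4 − 44.7 = -12.3000.
-12.3000 ± 2.3513 → (-14.65, -9.95).

(-14.65, -9.95)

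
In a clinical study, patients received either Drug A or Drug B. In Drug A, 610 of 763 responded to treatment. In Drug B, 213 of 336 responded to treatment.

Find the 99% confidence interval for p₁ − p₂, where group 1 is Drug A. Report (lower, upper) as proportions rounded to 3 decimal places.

First, p̂₁ = 610/763 = 0.7995; p̂₂ = 213/336 = 0.6339.
The two standard errors are √(0.7995×0.2005/763) = 0.01449 and √(0.6339×0.3661/336) = 0.02628.
Because the samples are independent, SE_diff = √(0.01449² + 0.02628²) = 0.03001.
Using z* = 2.576 for 99%, ME = 2.576 × 0.03001 = 0.07731.
p̂₁ − p̂₂ = 0.1656; interval 0.1656 ± 0.07731 gives (0.088, 0.243).

(0.088, 0.243)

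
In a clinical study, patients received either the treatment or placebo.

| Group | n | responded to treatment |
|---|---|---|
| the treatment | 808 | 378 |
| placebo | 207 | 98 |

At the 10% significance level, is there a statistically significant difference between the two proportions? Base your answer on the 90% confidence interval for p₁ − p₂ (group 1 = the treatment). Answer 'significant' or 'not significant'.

First, p̂₁ = 378/808 = 0.4678; p̂₂ = 98/207 = 0.4734.
The two standard errors are √(0.4678×0.5322/808) = 0.01755 and √(0.4734×0.5266/207) = 0.03470.
Because the samples are independent, SE_diff = √(0.01755² + 0.03470²) = 0.03889.
Using z* = 1.645 for 90%, ME = 1.645 × 0.03889 = 0.06397.
p̂₁ − p̂₂ = -0.0056; interval -0.0056 ± 0.06397 gives (-0.06957, 0.05837).
The interval (-0.06957, 0.05837) contains 0, so the difference is not significant.

not significant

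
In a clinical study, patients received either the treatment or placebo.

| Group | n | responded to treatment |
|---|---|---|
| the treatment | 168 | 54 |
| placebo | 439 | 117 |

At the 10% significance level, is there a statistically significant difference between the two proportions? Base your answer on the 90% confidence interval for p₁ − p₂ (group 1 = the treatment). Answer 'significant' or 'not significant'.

not significant

Sample proportions: 54/168 = 0.3214, 117/439 = 0.2665.
Each SE is √(p̂(1−p̂)/n): √(0.3214·0.6786/168) = 0.03603 and √(0.2665·0.7335/439) = 0.02110.
SE(p̂₁ − p̂₂) = √(SE₁² + SE₂²) = √(0.0012981609 + 0.00044521) = 0.04175, since the two samples are independent.
At 90% confidence z* = 1.645; margin = 1.645 × 0.04175 = 0.06868.
The difference is 0.3214 − 0.2665 = 0.0549, so the interval is 0.0549 ± 0.06868 = (-0.01378, 0.12358).
The interval (-0.01378, 0.12358) contains 0, so the difference is not significant.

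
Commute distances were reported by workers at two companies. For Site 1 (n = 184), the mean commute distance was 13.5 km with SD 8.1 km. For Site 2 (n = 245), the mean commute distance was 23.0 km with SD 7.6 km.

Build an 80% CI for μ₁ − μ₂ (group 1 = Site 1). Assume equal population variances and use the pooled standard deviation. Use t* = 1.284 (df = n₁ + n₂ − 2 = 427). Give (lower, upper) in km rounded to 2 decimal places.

Pooled variance s_p² = [183·8.1² + 244·7.6²] / (184+245−2) = 61.1243, so s_p = 7.8182.
SE_diff = s_p·√(1/n₁ + 1/n₂) = 7.8182·√(1/184 + 1/245) = 0.7627.
t* = 1.284; margin = 1.284 × 0.7627 = 0.9793.
Difference = 13.5 − 23.0 = -9.5000.
-9.5000 ± 0.9793 → (-10.48, -8.52).

(-10.48, -8.52)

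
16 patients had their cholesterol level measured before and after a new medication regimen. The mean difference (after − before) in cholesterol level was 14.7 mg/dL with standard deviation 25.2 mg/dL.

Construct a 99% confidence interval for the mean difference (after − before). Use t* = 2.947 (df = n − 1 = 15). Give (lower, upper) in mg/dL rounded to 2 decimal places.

This is a matched-pairs design, so SE = s_d/√n = 25.2/√16 = 6.3000.
Margin = 2.947 × 6.3000 = 18.5661; the interval is 14.7 ± 18.5661 = (-3.87, 33.27).

(-3.87, 33.27)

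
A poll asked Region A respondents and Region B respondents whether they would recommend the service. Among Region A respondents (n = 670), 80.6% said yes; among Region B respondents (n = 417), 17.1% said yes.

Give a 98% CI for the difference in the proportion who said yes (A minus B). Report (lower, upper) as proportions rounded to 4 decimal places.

(0.5793, 0.6907)

The two standard errors are √(0.8060×0.1940/670) = 0.01528 and √(0.1710×0.8290/417) = 0.01844.
Because the samples are independent, SE_diff = √(0.01528² + 0.01844²) = 0.02395.
Using z* = 2.326 for 98%, ME = 2.326 × 0.02395 = 0.05571.
p̂₁ − p̂₂ = 0.6350; interval 0.6350 ± 0.05571 gives (0.5793, 0.6907).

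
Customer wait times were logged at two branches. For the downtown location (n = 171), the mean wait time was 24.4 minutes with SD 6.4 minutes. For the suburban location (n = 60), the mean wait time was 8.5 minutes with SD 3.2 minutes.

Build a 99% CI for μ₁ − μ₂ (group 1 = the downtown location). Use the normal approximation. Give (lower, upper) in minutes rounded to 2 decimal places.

(14.25, 17.55)

SE₁ = s₁/√n₁ = 6.4/√171 = 0.4894; SE₂ = 3.2/√60 = 0.4131.
Independent samples, unequal variances: SE_diff = √(SE₁² + SE₂²) = √(0.23951236 + 0.17065161) = 0.6404.
z* = 2.576, so margin of error = 2.576 × 0.6404 = 1.6497.
Difference in means = 24.4 − 8.5 = 15.9000.
15.9000 ± 1.6497 → (14.25, 17.55).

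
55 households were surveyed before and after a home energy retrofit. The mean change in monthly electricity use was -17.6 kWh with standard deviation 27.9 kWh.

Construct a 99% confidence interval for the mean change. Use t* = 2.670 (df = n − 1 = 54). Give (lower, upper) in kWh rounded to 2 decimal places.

(-27.64, -7.56)

Paired design: SE = s_d/√n = 27.9/√55 = 3.7620.
t* = 2.670; margin of error = 2.670 × 3.7620 = 10.0445.
-17.6 ± 10.0445 → (-27.64, -7.56).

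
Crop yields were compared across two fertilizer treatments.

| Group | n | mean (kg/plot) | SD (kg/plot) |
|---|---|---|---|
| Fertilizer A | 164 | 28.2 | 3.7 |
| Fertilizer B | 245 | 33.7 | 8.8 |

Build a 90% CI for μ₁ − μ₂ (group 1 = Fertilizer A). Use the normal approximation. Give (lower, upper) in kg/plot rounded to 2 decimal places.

(-6.54, -4.46)

Per-group SEs: s₁/√n₁ = 3.7/√164 = 0.2889, s₂/√n₂ = 8.8/√245 = 0.5622.
Unpooled SE of the difference: √(0.08346321 + 0.31606884) = 0.6321.
Margin of error = z* · SE = 1.645 × 0.6321 = 1.0398.
x̄₁ − x̄₂ = 28.2 − 33.7 = -5.5000.
CI: -5.5000 ± 1.0398 = (-6.54, -4.46).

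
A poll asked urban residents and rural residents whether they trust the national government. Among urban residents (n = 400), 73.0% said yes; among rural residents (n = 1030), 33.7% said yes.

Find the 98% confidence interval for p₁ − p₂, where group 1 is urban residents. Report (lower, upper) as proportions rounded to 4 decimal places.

The two standard errors are √(0.7300×0.2700/400) = 0.02220 and √(0.3370×0.6630/1030) = 0.01473.
Because the samples are independent, SE_diff = √(0.02220² + 0.01473²) = 0.02664.
Using z* = 2.326 for 98%, ME = 2.326 × 0.02664 = 0.06196.
p̂₁ − p̂₂ = 0.3930; interval 0.3930 ± 0.06196 gives (0.3310, 0.4550).

(0.3310, 0.4550)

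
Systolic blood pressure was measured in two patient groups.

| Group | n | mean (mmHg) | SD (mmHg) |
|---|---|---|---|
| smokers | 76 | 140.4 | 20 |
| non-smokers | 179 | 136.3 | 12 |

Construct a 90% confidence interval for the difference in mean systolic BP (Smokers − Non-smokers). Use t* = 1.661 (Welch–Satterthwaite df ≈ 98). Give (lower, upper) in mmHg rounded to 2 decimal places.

(0.01, 8.19)

Per-group SEs: s₁/√n₁ = 20/√76 = 2.2942, s₂/√n₂ = 12/√179 = 0.8969.
Unpooled SE of the difference: √(5.26335364 + 0.80442961) = 2.4633.
Margin of error = t* · SE = 1.661 × 2.4633 = 4.0915.
x̄₁ − x̄₂ = 140.4 − 136.3 = 4.1000.
CI: 4.1000 ± 4.0915 = (0.01, 8.19).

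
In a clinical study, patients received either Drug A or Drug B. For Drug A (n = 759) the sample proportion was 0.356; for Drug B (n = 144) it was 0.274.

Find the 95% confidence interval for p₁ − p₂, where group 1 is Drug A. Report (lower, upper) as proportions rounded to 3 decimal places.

Each SE is √(p̂(1−p̂)/n): √(0.3560·0.6440/759) = 0.01738 and √(0.2740·0.7260/144) = 0.03717.
SE(p̂₁ − p̂₂) = √(SE₁² + SE₂²) = √(0.0003020644 + 0.0013816089) = 0.04103, since the two samples are independent.
At 95% confidence z* = 1.960; margin = 1.960 × 0.04103 = 0.08042.
The difference is 0.3560 − 0.2740 = 0.0820, so the interval is 0.0820 ± 0.08042 = (0.002, 0.162).

(0.002, 0.162)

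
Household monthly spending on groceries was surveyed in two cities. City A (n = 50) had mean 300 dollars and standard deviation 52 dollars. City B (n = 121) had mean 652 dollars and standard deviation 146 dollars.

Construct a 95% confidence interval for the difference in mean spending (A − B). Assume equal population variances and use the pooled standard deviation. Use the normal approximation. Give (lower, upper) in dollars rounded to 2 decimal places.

(-393.58, -310.42)

s_p = √[((n₁−1)s₁² + (n₂−1)s₂²)/(n₁+n₂−2)] = √[(49·52² + 120·146²)/169] = 126.1730.
SE = 126.1730·√(1/50 + 1/121) = 21.2123.
With z* = 1.960, margin = 1.960 × 21.2123 = 41.5761.
x̄₁ − x̄₂ = 300 − 652 = -352.0000; interval -352.0000 ± 41.5761 = (-393.58, -310.42).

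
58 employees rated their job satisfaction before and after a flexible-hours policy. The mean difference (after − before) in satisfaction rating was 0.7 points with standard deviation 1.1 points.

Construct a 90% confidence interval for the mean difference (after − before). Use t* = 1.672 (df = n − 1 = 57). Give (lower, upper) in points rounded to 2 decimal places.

Paired design: SE = s_d/√n = 1.1/√58 = 0.1444.
t* = 1.672; margin of error = 1.672 × 0.1444 = 0.2414.
0.7 ± 0.2414 → (0.46, 0.94).

(0.46, 0.94)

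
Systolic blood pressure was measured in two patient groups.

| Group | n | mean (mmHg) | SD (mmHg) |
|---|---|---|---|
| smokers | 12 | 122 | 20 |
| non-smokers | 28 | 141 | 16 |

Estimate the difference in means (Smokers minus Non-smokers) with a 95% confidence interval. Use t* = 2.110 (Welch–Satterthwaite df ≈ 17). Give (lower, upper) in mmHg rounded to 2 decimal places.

(-32.75, -5.25)

Standard errors of each mean: 20/√12 = 5.7735 and 16/√28 = 3.0237.
SE(x̄₁ − x̄₂) = √(5.7735² + 3.0237²) = 6.5174 for independent samples with unequal variances.
With t* = 2.110, the margin is 2.110 × 6.5174 = 13.7517.
x̄₁ − x̄₂ = 122 − 141 = -19.0000; the interval is -19.0000 ± 13.7517 = (-32.75, -5.25).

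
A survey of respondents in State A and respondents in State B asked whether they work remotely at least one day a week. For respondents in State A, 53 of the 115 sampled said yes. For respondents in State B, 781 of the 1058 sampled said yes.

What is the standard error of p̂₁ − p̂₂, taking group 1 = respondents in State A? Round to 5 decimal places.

0.04841

Sample proportions: 53/115 = 0.4609, 781/1058 = 0.7382.
Each SE is √(p̂(1−p̂)/n): √(0.4609·0.5391/115) = 0.04648 and √(0.7382·0.2618/1058) = 0.01352.
SE(p̂₁ − p̂₂) = √(SE₁² + SE₂²) = √(0.0021603904 + 0.0001827904) = 0.04841, since the two samples are independent.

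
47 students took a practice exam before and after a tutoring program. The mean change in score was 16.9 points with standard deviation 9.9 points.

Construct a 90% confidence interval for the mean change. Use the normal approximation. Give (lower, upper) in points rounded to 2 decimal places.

This is a matched-pairs design, so SE = s_d/√n = 9.9/√47 = 1.4441.
Margin = 1.645 × 1.4441 = 2.3755; the interval is 16.9 ± 2.3755 = (14.52, 19.28).

(14.52, 19.28)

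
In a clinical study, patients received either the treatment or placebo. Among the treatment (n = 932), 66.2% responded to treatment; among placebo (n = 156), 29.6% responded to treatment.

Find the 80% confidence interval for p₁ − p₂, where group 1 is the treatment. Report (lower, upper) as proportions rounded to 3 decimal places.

(0.315, 0.417)

Each SE is √(p̂(1−p̂)/n): √(0.6620·0.3380/932) = 0.01549 and √(0.2960·0.7040/156) = 0.03655.
SE(p̂₁ − p̂₂) = √(SE₁² + SE₂²) = √(0.0002399401 + 0.0013359025) = 0.03970, since the two samples are independent.
At 80% confidence z* = 1.282; margin = 1.282 × 0.03970 = 0.05090.
The difference is 0.6620 − 0.2960 = 0.3660, so the interval is 0.3660 ± 0.05090 = (0.315, 0.417).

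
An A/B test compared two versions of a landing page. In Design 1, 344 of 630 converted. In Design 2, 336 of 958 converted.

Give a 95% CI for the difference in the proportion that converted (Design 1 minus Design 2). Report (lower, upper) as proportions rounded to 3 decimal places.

p̂₁ = 344/630 = 0.5460 and p̂₂ = 336/958 = 0.3507.
SE₁ = √(p̂₁(1−p̂₁)/n₁) = √(0.5460·0.4540/630) = 0.01984; SE₂ = √(0.3507·0.6493/958) = 0.01542.
Independent samples: SE of the difference = √(SE₁² + SE₂²) = √(0.0003936256 + 0.0002377764) = 0.02513.
z* for 95% confidence is 1.960, so the margin of error is 1.960 × 0.02513 = 0.04925.
Point estimate p̂₁ − p̂₂ = 0.5460 − 0.3507 = 0.1953.
0.1953 ± 0.04925 → (0.146, 0.245).

(0.146, 0.245)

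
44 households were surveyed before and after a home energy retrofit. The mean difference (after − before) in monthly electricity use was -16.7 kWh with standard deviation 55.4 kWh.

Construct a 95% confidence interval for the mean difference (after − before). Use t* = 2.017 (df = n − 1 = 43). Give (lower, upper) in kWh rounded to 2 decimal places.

This is a matched-pairs design, so SE = s_d/√n = 55.4/√44 = 8.3519.
Margin = 2.017 × 8.3519 = 16.8458; the interval is -16.7 ± 16.8458 = (-33.55, 0.15).

(-33.55, 0.15)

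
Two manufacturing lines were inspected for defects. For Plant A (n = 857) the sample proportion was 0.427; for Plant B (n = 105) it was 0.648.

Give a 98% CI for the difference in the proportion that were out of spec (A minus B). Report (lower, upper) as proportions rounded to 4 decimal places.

(-0.3363, -0.1057)

The two standard errors are √(0.4270×0.5730/857) = 0.01690 and √(0.6480×0.3520/105) = 0.04661.
Because the samples are independent, SE_diff = √(0.01690² + 0.04661²) = 0.04958.
Using z* = 2.326 for 98%, ME = 2.326 × 0.04958 = 0.11532.
p̂₁ − p̂₂ = -0.2210; interval -0.2210 ± 0.11532 gives (-0.3363, -0.1057).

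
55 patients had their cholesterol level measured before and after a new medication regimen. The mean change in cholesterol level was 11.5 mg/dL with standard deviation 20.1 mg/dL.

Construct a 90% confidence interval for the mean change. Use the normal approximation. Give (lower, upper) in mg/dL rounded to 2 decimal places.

This is a matched-pairs design, so SE = s_d/√n = 20.1/√55 = 2.7103.
Margin = 1.645 × 2.7103 = 4.4584; the interval is 11.5 ± 4.4584 = (7.04, 15.96).

(7.04, 15.96)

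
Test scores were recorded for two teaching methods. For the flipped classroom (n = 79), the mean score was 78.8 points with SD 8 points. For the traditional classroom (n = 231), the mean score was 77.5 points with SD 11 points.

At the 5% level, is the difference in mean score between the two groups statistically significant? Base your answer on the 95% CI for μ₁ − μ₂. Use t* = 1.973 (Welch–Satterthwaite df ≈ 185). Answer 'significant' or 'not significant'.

not significant

Per-group SEs: s₁/√n₁ = 8/√79 = 0.9001, s₂/√n₂ = 11/√231 = 0.7237.
Unpooled SE of the difference: √(0.81018001 + 0.52374169) = 1.1550.
Margin of error = t* · SE = 1.973 × 1.1550 = 2.2788.
x̄₁ − x̄₂ = 78.8 − 77.5 = 1.3000.
CI: 1.3000 ± 2.2788 = (-0.9788, 3.5788).
The interval (-0.9788, 3.5788) contains 0, so the difference is not significant.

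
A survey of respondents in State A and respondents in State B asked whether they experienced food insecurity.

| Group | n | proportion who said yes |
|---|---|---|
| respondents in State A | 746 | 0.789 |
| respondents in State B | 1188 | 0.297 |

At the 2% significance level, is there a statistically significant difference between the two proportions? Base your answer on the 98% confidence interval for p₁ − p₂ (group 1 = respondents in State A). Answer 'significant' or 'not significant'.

significant

SE₁ = √(p̂₁(1−p̂₁)/n₁) = √(0.7890·0.2110/746) = 0.01494; SE₂ = √(0.2970·0.7030/1188) = 0.01326.
Independent samples: SE of the difference = √(SE₁² + SE₂²) = √(0.0002232036 + 0.0001758276) = 0.01998.
z* for 98% confidence is 2.326, so the margin of error is 2.326 × 0.01998 = 0.04647.
Point estimate p̂₁ − p̂₂ = 0.7890 − 0.2970 = 0.4920.
0.4920 ± 0.04647 → (0.44553, 0.53847).
The interval (0.44553, 0.53847) does not contain 0, so the difference is significant.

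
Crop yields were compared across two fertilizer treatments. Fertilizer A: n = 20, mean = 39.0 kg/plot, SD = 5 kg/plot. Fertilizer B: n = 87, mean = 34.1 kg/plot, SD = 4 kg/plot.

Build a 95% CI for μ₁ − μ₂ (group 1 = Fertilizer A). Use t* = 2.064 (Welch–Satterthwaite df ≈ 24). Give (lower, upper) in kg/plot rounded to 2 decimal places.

(2.43, 7.37)

Per-group SEs: s₁/√n₁ = 5/√20 = 1.1180, s₂/√n₂ = 4/√87 = 0.4288.
Unpooled SE of the difference: √(1.249924 + 0.18386944) = 1.1974.
Margin of error = t* · SE = 2.064 × 1.1974 = 2.4714.
x̄₁ − x̄₂ = 39.0 − 34.1 = 4.9000.
CI: 4.9000 ± 2.4714 = (2.43, 7.37).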